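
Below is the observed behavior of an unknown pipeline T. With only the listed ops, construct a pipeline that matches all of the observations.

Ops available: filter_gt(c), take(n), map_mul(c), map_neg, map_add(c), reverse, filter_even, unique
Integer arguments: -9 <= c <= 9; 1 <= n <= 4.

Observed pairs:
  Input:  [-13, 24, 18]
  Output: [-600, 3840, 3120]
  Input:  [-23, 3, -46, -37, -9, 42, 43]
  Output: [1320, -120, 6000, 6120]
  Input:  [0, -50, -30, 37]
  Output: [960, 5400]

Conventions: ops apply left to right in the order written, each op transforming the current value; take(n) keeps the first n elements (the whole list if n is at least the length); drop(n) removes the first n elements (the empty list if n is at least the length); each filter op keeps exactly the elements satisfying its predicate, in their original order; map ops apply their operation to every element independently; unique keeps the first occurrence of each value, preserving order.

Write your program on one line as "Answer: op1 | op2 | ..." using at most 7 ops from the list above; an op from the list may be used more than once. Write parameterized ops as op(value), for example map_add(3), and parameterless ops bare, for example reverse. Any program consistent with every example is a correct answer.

map_add(8) | filter_gt(-8) | map_mul(-5) | map_mul(4) | map_mul(6) | map_neg

Check, running the answer program on each example:
  [-13, 24, 18] -> [-5, 32, 26] -> [-5, 32, 26] -> [25, -160, -130] -> [100, -640, -520] -> [600, -3840, -3120] -> [-600, 3840, 3120]
  [-23, 3, -46, -37, -9, 42, 43] -> [-15, 11, -38, -29, -1, 50, 51] -> [11, -1, 50, 51] -> [-55, 5, -250, -255] -> [-220, 20, -1000, -1020] -> [-1320, 120, -6000, -6120] -> [1320, -120, 6000, 6120]
  [0, -50, -30, 37] -> [8, -42, -22, 45] -> [8, 45] -> [-40, -225] -> [-160, -900] -> [-960, -5400] -> [960, 5400]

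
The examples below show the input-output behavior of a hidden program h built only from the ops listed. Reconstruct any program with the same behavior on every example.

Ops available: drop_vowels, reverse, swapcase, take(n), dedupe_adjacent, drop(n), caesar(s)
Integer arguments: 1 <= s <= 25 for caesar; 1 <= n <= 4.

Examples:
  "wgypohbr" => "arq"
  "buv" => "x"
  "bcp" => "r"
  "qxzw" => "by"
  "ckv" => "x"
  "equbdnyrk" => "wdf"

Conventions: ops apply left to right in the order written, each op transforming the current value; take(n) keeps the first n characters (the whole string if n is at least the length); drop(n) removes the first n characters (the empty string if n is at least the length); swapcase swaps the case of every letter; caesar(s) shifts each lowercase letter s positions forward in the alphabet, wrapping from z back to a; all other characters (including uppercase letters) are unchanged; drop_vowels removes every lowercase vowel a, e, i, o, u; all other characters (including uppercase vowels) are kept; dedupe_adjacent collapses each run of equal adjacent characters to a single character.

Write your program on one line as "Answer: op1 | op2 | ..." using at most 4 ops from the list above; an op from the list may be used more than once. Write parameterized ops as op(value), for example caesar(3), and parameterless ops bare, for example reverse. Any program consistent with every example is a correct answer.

drop(2) | take(3) | caesar(2)

Check, running the answer program on each example:
  "wgypohbr" -> "ypohbr" -> "ypo" -> "arq"
  "buv" -> "v" -> "v" -> "x"
  "bcp" -> "p" -> "p" -> "r"
  "qxzw" -> "zw" -> "zw" -> "by"
  "ckv" -> "v" -> "v" -> "x"
  "equbdnyrk" -> "ubdnyrk" -> "ubd" -> "wdf"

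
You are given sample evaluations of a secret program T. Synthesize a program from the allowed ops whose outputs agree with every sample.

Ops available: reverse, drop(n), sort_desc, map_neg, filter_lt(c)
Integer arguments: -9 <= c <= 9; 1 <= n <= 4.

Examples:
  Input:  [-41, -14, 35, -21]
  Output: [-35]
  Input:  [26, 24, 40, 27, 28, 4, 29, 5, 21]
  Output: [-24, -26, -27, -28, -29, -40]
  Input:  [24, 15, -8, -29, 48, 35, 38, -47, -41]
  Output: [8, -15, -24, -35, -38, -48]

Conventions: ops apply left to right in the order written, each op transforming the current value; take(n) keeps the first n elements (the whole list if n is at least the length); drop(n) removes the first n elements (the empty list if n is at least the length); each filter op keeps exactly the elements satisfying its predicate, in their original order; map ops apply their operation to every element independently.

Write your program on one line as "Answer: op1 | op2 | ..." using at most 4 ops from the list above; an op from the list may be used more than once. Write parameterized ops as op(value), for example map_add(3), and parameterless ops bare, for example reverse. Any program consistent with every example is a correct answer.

map_neg | sort_desc | drop(3)

Check, running the answer program on each example:
  [-41, -14, 35, -21] -> [41, 14, -35, 21] -> [41, 21, 14, -35] -> [-35]
  [26, 24, 40, 27, 28, 4, 29, 5, 21] -> [-26, -24, -40, -27, -28, -4, -29, -5, -21] -> [-4, -5, -21, -24, -26, -27, -28, -29, -40] -> [-24, -26, -27, -28, -29, -40]
  [24, 15, -8, -29, 48, 35, 38, -47, -41] -> [-24, -15, 8, 29, -48, -35, -38, 47, 41] -> [47, 41, 29, 8, -15, -24, -35, -38, -48] -> [8, -15, -24, -35, -38, -48]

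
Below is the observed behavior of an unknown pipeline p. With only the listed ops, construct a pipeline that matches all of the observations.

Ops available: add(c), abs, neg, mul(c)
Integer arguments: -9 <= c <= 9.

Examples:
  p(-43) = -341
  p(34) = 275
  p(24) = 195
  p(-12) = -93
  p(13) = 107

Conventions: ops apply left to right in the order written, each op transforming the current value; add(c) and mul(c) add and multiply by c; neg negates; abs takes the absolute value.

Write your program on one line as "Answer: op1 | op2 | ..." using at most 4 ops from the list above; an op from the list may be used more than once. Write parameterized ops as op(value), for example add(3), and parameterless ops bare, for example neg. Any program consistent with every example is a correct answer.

mul(-8) | add(-3) | neg

Check, running the answer program on each example:
  -43 -> 344 -> 341 -> -341
  34 -> -272 -> -275 -> 275
  24 -> -192 -> -195 -> 195
  -12 -> 96 -> 93 -> -93
  13 -> -104 -> -107 -> 107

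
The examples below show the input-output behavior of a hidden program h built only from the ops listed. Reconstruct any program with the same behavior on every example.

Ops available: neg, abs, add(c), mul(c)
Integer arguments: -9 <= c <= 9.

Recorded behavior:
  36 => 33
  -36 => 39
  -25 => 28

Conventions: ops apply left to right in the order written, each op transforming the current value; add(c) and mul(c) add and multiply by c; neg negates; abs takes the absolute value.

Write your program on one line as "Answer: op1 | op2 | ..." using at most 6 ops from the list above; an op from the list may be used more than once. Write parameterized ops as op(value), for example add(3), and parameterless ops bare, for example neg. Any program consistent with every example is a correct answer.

neg | add(-3) | neg | add(-6) | abs

Check, running the answer program on each example:
  36 -> -36 -> -39 -> 39 -> 33 -> 33
  -36 -> 36 -> 33 -> -33 -> -39 -> 39
  -25 -> 25 -> 22 -> -22 -> -28 -> 28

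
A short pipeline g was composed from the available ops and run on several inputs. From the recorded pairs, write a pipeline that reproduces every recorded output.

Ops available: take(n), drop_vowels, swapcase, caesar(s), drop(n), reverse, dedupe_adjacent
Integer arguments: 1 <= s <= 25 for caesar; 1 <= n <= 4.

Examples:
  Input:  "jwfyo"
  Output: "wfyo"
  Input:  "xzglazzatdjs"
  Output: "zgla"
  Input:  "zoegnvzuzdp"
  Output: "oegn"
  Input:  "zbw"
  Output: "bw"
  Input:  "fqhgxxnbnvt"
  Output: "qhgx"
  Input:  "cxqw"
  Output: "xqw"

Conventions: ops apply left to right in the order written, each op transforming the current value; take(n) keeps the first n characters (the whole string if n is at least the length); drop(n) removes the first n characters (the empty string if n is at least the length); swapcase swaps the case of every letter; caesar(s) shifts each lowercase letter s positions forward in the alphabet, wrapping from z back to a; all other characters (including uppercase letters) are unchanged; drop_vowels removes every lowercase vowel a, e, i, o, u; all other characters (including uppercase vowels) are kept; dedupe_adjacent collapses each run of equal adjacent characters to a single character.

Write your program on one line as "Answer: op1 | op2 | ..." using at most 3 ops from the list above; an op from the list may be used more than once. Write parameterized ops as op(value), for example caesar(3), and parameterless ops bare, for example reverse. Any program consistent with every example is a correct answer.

drop(1) | take(4)

Check, running the answer program on each example:
  "jwfyo" -> "wfyo" -> "wfyo"
  "xzglazzatdjs" -> "zglazzatdjs" -> "zgla"
  "zoegnvzuzdp" -> "oegnvzuzdp" -> "oegn"
  "zbw" -> "bw" -> "bw"
  "fqhgxxnbnvt" -> "qhgxxnbnvt" -> "qhgx"
  "cxqw" -> "xqw" -> "xqw"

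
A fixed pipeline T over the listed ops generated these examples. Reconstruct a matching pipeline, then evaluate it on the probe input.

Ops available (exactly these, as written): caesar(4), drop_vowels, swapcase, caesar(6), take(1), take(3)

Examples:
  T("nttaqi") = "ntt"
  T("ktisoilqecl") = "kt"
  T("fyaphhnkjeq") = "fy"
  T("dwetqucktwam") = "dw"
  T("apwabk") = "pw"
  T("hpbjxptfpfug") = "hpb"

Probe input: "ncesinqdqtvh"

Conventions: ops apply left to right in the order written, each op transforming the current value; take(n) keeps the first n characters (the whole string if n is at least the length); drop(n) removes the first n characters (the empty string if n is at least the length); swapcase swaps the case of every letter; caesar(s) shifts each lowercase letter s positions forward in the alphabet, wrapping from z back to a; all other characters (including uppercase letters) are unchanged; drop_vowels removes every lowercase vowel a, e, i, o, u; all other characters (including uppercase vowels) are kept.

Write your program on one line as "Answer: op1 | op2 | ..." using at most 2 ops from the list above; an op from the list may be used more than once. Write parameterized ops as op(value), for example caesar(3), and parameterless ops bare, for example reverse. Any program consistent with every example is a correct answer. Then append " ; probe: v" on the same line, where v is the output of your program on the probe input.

take(3) | drop_vowels ; probe: "nc"

Check, running the answer program on each example:
  "nttaqi" -> "ntt" -> "ntt"
  "ktisoilqecl" -> "kti" -> "kt"
  "fyaphhnkjeq" -> "fya" -> "fy"
  "dwetqucktwam" -> "dwe" -> "dw"
  "apwabk" -> "apw" -> "pw"
  "hpbjxptfpfug" -> "hpb" -> "hpb"
  probe: "ncesinqdqtvh" -> "nce" -> "nc"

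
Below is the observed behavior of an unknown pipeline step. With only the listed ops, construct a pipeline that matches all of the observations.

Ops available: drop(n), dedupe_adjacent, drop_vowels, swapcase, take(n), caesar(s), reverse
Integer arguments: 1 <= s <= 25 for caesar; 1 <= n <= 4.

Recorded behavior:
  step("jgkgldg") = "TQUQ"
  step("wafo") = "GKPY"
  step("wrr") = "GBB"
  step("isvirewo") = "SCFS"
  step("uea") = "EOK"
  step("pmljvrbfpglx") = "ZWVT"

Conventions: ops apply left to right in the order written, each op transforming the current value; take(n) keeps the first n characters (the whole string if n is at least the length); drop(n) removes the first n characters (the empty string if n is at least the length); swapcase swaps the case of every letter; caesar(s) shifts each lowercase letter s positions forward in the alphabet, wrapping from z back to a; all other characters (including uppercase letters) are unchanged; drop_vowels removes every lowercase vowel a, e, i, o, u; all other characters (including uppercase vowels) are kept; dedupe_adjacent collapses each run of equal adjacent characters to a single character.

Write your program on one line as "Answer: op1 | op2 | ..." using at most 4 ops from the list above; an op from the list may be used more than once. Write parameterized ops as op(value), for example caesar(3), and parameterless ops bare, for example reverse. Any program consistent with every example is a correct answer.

caesar(10) | swapcase | take(4)

Check, running the answer program on each example:
  "jgkgldg" -> "tquqvnq" -> "TQUQVNQ" -> "TQUQ"
  "wafo" -> "gkpy" -> "GKPY" -> "GKPY"
  "wrr" -> "gbb" -> "GBB" -> "GBB"
  "isvirewo" -> "scfsbogy" -> "SCFSBOGY" -> "SCFS"
  "uea" -> "eok" -> "EOK" -> "EOK"
  "pmljvrbfpglx" -> "zwvtfblpzqvh" -> "ZWVTFBLPZQVH" -> "ZWVT"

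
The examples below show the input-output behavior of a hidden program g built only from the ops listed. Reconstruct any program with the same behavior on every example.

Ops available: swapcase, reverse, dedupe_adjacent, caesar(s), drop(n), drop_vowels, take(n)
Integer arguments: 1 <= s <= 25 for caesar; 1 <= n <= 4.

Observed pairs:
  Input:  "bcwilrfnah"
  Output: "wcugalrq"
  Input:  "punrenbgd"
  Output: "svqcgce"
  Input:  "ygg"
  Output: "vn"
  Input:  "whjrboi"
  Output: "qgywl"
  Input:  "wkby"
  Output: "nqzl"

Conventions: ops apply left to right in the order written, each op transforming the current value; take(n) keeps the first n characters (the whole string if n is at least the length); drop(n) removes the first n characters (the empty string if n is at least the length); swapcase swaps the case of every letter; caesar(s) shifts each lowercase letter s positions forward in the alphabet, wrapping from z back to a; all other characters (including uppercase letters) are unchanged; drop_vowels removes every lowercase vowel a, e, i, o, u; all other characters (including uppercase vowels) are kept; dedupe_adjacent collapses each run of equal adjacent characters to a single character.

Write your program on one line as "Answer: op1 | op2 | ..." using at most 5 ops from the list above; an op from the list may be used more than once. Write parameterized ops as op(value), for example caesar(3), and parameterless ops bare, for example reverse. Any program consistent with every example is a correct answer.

drop_vowels | reverse | caesar(15) | dedupe_adjacent

Check, running the answer program on each example:
  "bcwilrfnah" -> "bcwlrfnh" -> "hnfrlwcb" -> "wcugalrq" -> "wcugalrq"
  "punrenbgd" -> "pnrnbgd" -> "dgbnrnp" -> "svqcgce" -> "svqcgce"
  "ygg" -> "ygg" -> "ggy" -> "vvn" -> "vn"
  "whjrboi" -> "whjrb" -> "brjhw" -> "qgywl" -> "qgywl"
  "wkby" -> "wkby" -> "ybkw" -> "nqzl" -> "nqzl"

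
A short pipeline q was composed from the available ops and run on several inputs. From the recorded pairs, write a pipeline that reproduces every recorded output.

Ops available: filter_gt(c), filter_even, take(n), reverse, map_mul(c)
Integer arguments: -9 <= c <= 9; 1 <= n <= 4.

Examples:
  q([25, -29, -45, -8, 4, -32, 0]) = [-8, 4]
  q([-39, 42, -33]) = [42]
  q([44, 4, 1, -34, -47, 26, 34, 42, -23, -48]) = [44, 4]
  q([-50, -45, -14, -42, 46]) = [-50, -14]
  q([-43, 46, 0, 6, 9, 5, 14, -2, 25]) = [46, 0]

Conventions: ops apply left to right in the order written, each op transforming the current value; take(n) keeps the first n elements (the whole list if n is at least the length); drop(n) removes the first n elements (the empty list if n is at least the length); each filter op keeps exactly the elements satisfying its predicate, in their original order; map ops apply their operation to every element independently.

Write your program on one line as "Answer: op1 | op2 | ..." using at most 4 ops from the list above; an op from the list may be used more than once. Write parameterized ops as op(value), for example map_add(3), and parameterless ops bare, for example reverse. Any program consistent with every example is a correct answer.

reverse | filter_even | reverse | take(2)

Check, running the answer program on each example:
  [25, -29, -45, -8, 4, -32, 0] -> [0, -32, 4, -8, -45, -29, 25] -> [0, -32, 4, -8] -> [-8, 4, -32, 0] -> [-8, 4]
  [-39, 42, -33] -> [-33, 42, -39] -> [42] -> [42] -> [42]
  [44, 4, 1, -34, -47, 26, 34, 42, -23, -48] -> [-48, -23, 42, 34, 26, -47, -34, 1, 4, 44] -> [-48, 42, 34, 26, -34, 4, 44] -> [44, 4, -34, 26, 34, 42, -48] -> [44, 4]
  [-50, -45, -14, -42, 46] -> [46, -42, -14, -45, -50] -> [46, -42, -14, -50] -> [-50, -14, -42, 46] -> [-50, -14]
  [-43, 46, 0, 6, 9, 5, 14, -2, 25] -> [25, -2, 14, 5, 9, 6, 0, 46, -43] -> [-2, 14, 6, 0, 46] -> [46, 0, 6, 14, -2] -> [46, 0]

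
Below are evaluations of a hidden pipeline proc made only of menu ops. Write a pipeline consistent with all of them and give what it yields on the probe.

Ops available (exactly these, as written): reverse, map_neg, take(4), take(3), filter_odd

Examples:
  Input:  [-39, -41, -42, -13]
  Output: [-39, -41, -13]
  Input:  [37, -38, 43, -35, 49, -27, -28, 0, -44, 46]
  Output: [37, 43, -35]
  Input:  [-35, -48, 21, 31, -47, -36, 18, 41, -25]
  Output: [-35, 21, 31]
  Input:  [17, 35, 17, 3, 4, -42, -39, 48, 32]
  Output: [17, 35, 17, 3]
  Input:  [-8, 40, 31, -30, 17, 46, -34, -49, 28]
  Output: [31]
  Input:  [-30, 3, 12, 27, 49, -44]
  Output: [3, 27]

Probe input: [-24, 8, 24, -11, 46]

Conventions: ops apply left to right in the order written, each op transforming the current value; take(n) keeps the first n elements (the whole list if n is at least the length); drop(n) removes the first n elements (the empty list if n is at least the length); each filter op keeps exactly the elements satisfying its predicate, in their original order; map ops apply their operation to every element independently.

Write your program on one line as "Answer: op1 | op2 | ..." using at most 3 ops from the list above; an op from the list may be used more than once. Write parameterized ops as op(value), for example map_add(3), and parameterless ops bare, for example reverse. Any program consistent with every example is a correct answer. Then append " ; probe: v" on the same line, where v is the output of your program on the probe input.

take(4) | filter_odd ; probe: [-11]

Check, running the answer program on each example:
  [-39, -41, -42, -13] -> [-39, -41, -42, -13] -> [-39, -41, -13]
  [37, -38, 43, -35, 49, -27, -28, 0, -44, 46] -> [37, -38, 43, -35] -> [37, 43, -35]
  [-35, -48, 21, 31, -47, -36, 18, 41, -25] -> [-35, -48, 21, 31] -> [-35, 21, 31]
  [17, 35, 17, 3, 4, -42, -39, 48, 32] -> [17, 35, 17, 3] -> [17, 35, 17, 3]
  [-8, 40, 31, -30, 17, 46, -34, -49, 28] -> [-8, 40, 31, -30] -> [31]
  [-30, 3, 12, 27, 49, -44] -> [-30, 3, 12, 27] -> [3, 27]
  probe: [-24, 8, 24, -11, 46] -> [-24, 8, 24, -11] -> [-11]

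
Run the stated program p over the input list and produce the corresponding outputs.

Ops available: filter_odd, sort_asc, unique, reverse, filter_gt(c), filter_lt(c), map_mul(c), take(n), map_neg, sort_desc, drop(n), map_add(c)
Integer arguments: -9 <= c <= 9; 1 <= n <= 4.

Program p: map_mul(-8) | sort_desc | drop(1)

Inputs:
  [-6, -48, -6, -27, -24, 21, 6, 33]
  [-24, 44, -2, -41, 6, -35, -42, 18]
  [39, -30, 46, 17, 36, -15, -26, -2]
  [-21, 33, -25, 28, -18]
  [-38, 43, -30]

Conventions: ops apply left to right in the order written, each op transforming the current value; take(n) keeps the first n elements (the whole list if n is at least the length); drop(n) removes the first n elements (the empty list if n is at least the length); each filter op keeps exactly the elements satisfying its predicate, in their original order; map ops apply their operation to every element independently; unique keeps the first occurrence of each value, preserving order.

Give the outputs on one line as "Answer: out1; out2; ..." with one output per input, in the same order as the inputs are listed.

[216, 192, 48, 48, -48, -168, -264]; [328, 280, 192, 16, -48, -144, -352]; [208, 120, 16, -136, -288, -312, -368]; [168, 144, -224, -264]; [240, -344]

Execution, op by op:
  [-6, -48, -6, -27, -24, 21, 6, 33] -> [48, 384, 48, 216, 192, -168, -48, -264] -> [384, 216, 192, 48, 48, -48, -168, -264] -> [216, 192, 48, 48, -48, -168, -264]
  [-24, 44, -2, -41, 6, -35, -42, 18] -> [192, -352, 16, 328, -48, 280, 336, -144] -> [336, 328, 280, 192, 16, -48, -144, -352] -> [328, 280, 192, 16, -48, -144, -352]
  [39, -30, 46, 17, 36, -15, -26, -2] -> [-312, 240, -368, -136, -288, 120, 208, 16] -> [240, 208, 120, 16, -136, -288, -312, -368] -> [208, 120, 16, -136, -288, -312, -368]
  [-21, 33, -25, 28, -18] -> [168, -264, 200, -224, 144] -> [200, 168, 144, -224, -264] -> [168, 144, -224, -264]
  [-38, 43, -30] -> [304, -344, 240] -> [304, 240, -344] -> [240, -344]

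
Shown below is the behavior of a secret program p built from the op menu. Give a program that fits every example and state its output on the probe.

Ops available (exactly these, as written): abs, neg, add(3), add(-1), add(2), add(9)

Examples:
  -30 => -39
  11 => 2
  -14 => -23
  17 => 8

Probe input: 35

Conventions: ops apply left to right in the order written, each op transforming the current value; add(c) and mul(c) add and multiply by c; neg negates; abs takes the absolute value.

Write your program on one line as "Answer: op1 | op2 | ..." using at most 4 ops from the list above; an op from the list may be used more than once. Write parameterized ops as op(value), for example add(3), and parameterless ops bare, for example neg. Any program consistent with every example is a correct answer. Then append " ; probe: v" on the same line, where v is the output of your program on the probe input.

neg | add(9) | neg ; probe: 26

Check, running the answer program on each example:
  -30 -> 30 -> 39 -> -39
  11 -> -11 -> -2 -> 2
  -14 -> 14 -> 23 -> -23
  17 -> -17 -> -8 -> 8
  probe: 35 -> -35 -> -26 -> 26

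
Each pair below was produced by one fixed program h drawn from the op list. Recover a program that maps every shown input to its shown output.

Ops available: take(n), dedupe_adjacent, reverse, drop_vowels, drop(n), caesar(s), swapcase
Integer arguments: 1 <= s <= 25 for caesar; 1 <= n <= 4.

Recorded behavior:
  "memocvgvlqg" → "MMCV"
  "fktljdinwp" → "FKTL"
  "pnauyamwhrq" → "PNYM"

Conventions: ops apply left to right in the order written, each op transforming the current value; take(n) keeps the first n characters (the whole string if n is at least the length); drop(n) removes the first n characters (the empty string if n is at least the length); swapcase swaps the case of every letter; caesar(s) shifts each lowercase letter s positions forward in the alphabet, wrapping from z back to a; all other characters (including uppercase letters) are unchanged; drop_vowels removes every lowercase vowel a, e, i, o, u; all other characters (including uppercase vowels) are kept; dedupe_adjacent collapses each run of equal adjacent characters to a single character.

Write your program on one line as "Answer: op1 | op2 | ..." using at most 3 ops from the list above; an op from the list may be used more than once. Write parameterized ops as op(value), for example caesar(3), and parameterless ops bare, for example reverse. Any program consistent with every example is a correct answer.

drop_vowels | take(4) | swapcase

Check, running the answer program on each example:
  "memocvgvlqg" -> "mmcvgvlqg" -> "mmcv" -> "MMCV"
  "fktljdinwp" -> "fktljdnwp" -> "fktl" -> "FKTL"
  "pnauyamwhrq" -> "pnymwhrq" -> "pnym" -> "PNYM"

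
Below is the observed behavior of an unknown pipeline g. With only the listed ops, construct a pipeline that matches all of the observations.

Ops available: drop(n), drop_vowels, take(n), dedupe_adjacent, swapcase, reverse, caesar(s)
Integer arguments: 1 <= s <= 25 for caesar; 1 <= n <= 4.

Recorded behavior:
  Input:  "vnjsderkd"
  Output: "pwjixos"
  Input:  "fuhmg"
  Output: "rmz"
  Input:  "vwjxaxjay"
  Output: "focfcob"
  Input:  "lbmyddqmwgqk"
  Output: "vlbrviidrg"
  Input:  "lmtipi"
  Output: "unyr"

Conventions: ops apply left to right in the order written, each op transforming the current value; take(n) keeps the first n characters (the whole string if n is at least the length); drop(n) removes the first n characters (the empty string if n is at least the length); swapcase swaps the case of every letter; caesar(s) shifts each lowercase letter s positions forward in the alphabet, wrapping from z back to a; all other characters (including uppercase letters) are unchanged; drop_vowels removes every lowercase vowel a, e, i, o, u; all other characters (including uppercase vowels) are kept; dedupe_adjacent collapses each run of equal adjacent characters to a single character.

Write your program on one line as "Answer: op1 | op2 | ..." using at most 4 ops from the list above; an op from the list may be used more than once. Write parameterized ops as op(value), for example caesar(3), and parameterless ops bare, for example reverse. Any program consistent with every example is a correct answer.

drop(1) | caesar(5) | reverse | drop(1)

Check, running the answer program on each example:
  "vnjsderkd" -> "njsderkd" -> "soxijwpi" -> "ipwjixos" -> "pwjixos"
  "fuhmg" -> "uhmg" -> "zmrl" -> "lrmz" -> "rmz"
  "vwjxaxjay" -> "wjxaxjay" -> "bocfcofd" -> "dfocfcob" -> "focfcob"
  "lbmyddqmwgqk" -> "bmyddqmwgqk" -> "grdiivrblvp" -> "pvlbrviidrg" -> "vlbrviidrg"
  "lmtipi" -> "mtipi" -> "rynun" -> "nunyr" -> "unyr"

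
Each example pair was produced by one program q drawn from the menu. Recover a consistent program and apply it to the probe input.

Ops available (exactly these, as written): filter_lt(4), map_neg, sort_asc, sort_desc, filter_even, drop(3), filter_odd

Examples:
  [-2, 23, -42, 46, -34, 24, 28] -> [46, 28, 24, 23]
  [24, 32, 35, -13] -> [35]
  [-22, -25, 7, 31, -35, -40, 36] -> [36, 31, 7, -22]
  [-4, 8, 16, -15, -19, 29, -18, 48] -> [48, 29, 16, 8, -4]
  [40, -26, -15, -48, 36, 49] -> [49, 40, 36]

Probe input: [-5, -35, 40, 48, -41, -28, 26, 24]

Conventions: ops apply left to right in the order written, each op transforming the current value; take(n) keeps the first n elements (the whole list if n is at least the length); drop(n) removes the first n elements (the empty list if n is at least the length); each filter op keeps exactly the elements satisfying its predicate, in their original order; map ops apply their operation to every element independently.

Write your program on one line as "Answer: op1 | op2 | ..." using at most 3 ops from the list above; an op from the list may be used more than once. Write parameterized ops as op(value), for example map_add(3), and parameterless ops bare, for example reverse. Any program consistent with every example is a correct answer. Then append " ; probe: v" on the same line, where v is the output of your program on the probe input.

sort_asc | drop(3) | sort_desc ; probe: [48, 40, 26, 24, -5]

Check, running the answer program on each example:
  [-2, 23, -42, 46, -34, 24, 28] -> [-42, -34, -2, 23, 24, 28, 46] -> [23, 24, 28, 46] -> [46, 28, 24, 23]
  [24, 32, 35, -13] -> [-13, 24, 32, 35] -> [35] -> [35]
  [-22, -25, 7, 31, -35, -40, 36] -> [-40, -35, -25, -22, 7, 31, 36] -> [-22, 7, 31, 36] -> [36, 31, 7, -22]
  [-4, 8, 16, -15, -19, 29, -18, 48] -> [-19, -18, -15, -4, 8, 16, 29, 48] -> [-4, 8, 16, 29, 48] -> [48, 29, 16, 8, -4]
  [40, -26, -15, -48, 36, 49] -> [-48, -26, -15, 36, 40, 49] -> [36, 40, 49] -> [49, 40, 36]
  probe: [-5, -35, 40, 48, -41, -28, 26, 24] -> [-41, -35, -28, -5, 24, 26, 40, 48] -> [-5, 24, 26, 40, 48] -> [48, 40, 26, 24, -5]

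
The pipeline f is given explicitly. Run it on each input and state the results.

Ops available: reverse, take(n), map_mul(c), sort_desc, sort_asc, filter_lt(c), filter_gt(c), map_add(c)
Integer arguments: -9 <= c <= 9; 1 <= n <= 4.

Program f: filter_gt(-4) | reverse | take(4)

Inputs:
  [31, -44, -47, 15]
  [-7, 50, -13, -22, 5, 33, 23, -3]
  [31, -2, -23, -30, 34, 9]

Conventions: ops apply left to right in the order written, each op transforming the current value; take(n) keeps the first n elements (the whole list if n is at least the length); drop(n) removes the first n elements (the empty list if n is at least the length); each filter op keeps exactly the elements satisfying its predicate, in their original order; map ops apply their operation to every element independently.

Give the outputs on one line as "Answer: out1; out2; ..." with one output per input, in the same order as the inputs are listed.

[15, 31]; [-3, 23, 33, 5]; [9, 34, -2, 31]

Execution, op by op:
  [31, -44, -47, 15] -> [31, 15] -> [15, 31] -> [15, 31]
  [-7, 50, -13, -22, 5, 33, 23, -3] -> [50, 5, 33, 23, -3] -> [-3, 23, 33, 5, 50] -> [-3, 23, 33, 5]
  [31, -2, -23, -30, 34, 9] -> [31, -2, 34, 9] -> [9, 34, -2, 31] -> [9, 34, -2, 31]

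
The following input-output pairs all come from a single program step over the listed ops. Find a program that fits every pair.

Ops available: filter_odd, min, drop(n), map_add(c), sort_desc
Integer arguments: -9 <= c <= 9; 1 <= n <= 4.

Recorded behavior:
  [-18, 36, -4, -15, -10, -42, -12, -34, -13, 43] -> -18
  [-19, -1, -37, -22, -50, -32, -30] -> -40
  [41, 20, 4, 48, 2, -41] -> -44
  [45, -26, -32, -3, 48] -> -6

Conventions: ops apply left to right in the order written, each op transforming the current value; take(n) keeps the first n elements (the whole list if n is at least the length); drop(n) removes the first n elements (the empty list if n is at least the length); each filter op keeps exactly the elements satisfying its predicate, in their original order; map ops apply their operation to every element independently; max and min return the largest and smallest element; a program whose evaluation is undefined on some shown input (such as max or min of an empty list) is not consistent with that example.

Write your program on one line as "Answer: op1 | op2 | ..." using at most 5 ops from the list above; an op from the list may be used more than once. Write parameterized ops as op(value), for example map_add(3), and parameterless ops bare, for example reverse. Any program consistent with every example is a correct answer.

filter_odd | map_add(6) | map_add(-9) | min

Check, running the answer program on each example:
  [-18, 36, -4, -15, -10, -42, -12, -34, -13, 43] -> [-15, -13, 43] -> [-9, -7, 49] -> [-18, -16, 40] -> -18
  [-19, -1, -37, -22, -50, -32, -30] -> [-19, -1, -37] -> [-13, 5, -31] -> [-22, -4, -40] -> -40
  [41, 20, 4, 48, 2, -41] -> [41, -41] -> [47, -35] -> [38, -44] -> -44
  [45, -26, -32, -3, 48] -> [45, -3] -> [51, 3] -> [42, -6] -> -6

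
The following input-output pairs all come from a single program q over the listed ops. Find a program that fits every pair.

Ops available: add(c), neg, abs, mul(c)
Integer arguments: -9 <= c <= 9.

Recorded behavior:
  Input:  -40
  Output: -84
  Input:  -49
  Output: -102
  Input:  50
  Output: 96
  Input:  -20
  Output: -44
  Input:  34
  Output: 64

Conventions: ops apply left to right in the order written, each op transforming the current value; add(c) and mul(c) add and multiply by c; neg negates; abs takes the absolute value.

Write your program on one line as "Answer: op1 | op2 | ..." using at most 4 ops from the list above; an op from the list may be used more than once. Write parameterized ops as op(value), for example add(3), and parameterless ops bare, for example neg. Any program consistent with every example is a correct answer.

mul(-2) | neg | add(-4)

Check, running the answer program on each example:
  -40 -> 80 -> -80 -> -84
  -49 -> 98 -> -98 -> -102
  50 -> -100 -> 100 -> 96
  -20 -> 40 -> -40 -> -44
  34 -> -68 -> 68 -> 64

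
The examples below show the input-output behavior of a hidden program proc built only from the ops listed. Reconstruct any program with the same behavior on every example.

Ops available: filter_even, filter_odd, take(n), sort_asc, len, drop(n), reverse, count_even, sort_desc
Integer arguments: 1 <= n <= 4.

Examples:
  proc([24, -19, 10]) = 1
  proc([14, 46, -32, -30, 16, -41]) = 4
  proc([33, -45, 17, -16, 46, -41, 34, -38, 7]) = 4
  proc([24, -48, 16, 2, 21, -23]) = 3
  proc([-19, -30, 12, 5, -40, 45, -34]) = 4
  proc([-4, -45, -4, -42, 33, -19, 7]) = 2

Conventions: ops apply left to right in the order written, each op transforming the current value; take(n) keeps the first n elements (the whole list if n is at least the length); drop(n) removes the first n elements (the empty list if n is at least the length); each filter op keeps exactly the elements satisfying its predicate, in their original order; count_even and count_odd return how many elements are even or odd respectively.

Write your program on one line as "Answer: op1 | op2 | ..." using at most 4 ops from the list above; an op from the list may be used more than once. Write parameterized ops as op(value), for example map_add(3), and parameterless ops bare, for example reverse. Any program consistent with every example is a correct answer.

drop(1) | sort_desc | filter_even | len

Check, running the answer program on each example:
  [24, -19, 10] -> [-19, 10] -> [10, -19] -> [10] -> 1
  [14, 46, -32, -30, 16, -41] -> [46, -32, -30, 16, -41] -> [46, 16, -30, -32, -41] -> [46, 16, -30, -32] -> 4
  [33, -45, 17, -16, 46, -41, 34, -38, 7] -> [-45, 17, -16, 46, -41, 34, -38, 7] -> [46, 34, 17, 7, -16, -38, -41, -45] -> [46, 34, -16, -38] -> 4
  [24, -48, 16, 2, 21, -23] -> [-48, 16, 2, 21, -23] -> [21, 16, 2, -23, -48] -> [16, 2, -48] -> 3
  [-19, -30, 12, 5, -40, 45, -34] -> [-30, 12, 5, -40, 45, -34] -> [45, 12, 5, -30, -34, -40] -> [12, -30, -34, -40] -> 4
  [-4, -45, -4, -42, 33, -19, 7] -> [-45, -4, -42, 33, -19, 7] -> [33, 7, -4, -19, -42, -45] -> [-4, -42] -> 2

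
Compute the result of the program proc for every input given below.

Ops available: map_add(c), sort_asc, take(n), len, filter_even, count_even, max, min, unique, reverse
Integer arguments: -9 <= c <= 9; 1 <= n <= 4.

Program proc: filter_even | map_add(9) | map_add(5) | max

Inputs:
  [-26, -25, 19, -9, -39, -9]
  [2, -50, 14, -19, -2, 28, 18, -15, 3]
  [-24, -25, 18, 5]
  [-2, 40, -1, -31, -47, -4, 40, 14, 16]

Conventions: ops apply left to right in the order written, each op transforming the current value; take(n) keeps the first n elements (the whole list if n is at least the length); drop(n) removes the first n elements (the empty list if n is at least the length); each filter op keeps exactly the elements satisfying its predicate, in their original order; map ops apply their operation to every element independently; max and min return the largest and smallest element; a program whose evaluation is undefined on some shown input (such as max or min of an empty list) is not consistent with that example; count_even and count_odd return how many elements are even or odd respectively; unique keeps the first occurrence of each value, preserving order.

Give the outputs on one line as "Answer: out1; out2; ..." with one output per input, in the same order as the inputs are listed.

Execution, op by op:
  [-26, -25, 19, -9, -39, -9] -> [-26] -> [-17] -> [-12] -> -12
  [2, -50, 14, -19, -2, 28, 18, -15, 3] -> [2, -50, 14, -2, 28, 18] -> [11, -41, 23, 7, 37, 27] -> [16, -36, 28, 12, 42, 32] -> 42
  [-24, -25, 18, 5] -> [-24, 18] -> [-15, 27] -> [-10, 32] -> 32
  [-2, 40, -1, -31, -47, -4, 40, 14, 16] -> [-2, 40, -4, 40, 14, 16] -> [7, 49, 5, 49, 23, 25] -> [12, 54, 10, 54, 28, 30] -> 54

-12; 42; 32; 54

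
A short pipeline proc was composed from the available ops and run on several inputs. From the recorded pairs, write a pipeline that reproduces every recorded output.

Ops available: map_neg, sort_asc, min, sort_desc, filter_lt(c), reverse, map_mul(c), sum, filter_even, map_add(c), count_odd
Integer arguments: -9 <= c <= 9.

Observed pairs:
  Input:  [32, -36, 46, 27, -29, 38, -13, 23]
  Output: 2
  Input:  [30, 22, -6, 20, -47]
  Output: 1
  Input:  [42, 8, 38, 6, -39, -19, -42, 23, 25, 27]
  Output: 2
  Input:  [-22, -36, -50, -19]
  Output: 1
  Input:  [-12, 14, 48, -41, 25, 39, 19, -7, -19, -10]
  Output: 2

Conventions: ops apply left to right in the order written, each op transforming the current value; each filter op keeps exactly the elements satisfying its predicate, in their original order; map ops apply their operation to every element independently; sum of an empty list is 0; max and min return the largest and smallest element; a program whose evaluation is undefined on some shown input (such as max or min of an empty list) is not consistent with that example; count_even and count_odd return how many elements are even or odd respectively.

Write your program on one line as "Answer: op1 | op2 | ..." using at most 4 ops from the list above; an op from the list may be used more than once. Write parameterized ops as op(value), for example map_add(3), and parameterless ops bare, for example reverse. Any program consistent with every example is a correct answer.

sort_asc | filter_lt(-7) | count_odd

Check, running the answer program on each example:
  [32, -36, 46, 27, -29, 38, -13, 23] -> [-36, -29, -13, 23, 27, 32, 38, 46] -> [-36, -29, -13] -> 2
  [30, 22, -6, 20, -47] -> [-47, -6, 20, 22, 30] -> [-47] -> 1
  [42, 8, 38, 6, -39, -19, -42, 23, 25, 27] -> [-42, -39, -19, 6, 8, 23, 25, 27, 38, 42] -> [-42, -39, -19] -> 2
  [-22, -36, -50, -19] -> [-50, -36, -22, -19] -> [-50, -36, -22, -19] -> 1
  [-12, 14, 48, -41, 25, 39, 19, -7, -19, -10] -> [-41, -19, -12, -10, -7, 14, 19, 25, 39, 48] -> [-41, -19, -12, -10] -> 2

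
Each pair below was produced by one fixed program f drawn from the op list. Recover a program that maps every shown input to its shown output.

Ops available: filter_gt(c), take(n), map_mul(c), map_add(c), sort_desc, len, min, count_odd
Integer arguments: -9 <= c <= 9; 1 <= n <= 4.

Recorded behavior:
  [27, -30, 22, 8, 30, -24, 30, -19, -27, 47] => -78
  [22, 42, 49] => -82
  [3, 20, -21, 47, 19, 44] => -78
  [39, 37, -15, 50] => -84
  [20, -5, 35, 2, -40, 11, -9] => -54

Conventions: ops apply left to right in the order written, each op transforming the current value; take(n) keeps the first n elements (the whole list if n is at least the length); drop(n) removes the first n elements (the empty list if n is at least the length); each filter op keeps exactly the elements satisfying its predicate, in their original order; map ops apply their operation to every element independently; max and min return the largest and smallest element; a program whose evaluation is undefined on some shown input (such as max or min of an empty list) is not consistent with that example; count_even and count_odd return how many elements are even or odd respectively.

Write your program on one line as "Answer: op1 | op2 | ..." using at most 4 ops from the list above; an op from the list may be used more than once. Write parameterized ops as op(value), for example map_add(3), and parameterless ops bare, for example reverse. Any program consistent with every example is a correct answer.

map_add(-8) | sort_desc | map_mul(-2) | min

Check, running the answer program on each example:
  [27, -30, 22, 8, 30, -24, 30, -19, -27, 47] -> [19, -38, 14, 0, 22, -32, 22, -27, -35, 39] -> [39, 22, 22, 19, 14, 0, -27, -32, -35, -38] -> [-78, -44, -44, -38, -28, 0, 54, 64, 70, 76] -> -78
  [22, 42, 49] -> [14, 34, 41] -> [41, 34, 14] -> [-82, -68, -28] -> -82
  [3, 20, -21, 47, 19, 44] -> [-5, 12, -29, 39, 11, 36] -> [39, 36, 12, 11, -5, -29] -> [-78, -72, -24, -22, 10, 58] -> -78
  [39, 37, -15, 50] -> [31, 29, -23, 42] -> [42, 31, 29, -23] -> [-84, -62, -58, 46] -> -84
  [20, -5, 35, 2, -40, 11, -9] -> [12, -13, 27, -6, -48, 3, -17] -> [27, 12, 3, -6, -13, -17, -48] -> [-54, -24, -6, 12, 26, 34, 96] -> -54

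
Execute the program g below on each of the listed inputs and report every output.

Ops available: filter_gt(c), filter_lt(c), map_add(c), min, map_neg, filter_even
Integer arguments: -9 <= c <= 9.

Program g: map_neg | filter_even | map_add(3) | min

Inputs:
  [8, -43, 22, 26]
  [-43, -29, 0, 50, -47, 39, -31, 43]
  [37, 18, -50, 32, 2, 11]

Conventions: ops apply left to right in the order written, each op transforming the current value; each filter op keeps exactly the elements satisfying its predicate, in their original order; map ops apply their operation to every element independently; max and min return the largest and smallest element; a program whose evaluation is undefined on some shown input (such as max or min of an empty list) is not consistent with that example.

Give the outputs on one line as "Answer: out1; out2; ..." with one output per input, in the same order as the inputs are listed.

Execution, op by op:
  [8, -43, 22, 26] -> [-8, 43, -22, -26] -> [-8, -22, -26] -> [-5, -19, -23] -> -23
  [-43, -29, 0, 50, -47, 39, -31, 43] -> [43, 29, 0, -50, 47, -39, 31, -43] -> [0, -50] -> [3, -47] -> -47
  [37, 18, -50, 32, 2, 11] -> [-37, -18, 50, -32, -2, -11] -> [-18, 50, -32, -2] -> [-15, 53, -29, 1] -> -29

-23; -47; -29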